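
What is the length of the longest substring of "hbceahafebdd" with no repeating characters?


Input: "hbceahafebdd"
Sliding window (track last position of each char):
  Position 0 ('h'): window [0,0] length 1 -- new best
  Position 1 ('b'): window [0,1] length 2 -- new best
  Position 2 ('c'): window [0,2] length 3 -- new best
  Position 3 ('e'): window [0,3] length 4 -- new best
  Position 4 ('a'): window [0,4] length 5 -- new best
  Position 5 ('h'): repeat (last at 0), move window start to 1
  Position 5 ('h'): window [1,5] length 5
  Position 6 ('a'): repeat (last at 4), move window start to 5
  Position 6 ('a'): window [5,6] length 2
  Position 7 ('f'): window [5,7] length 3
  Position 8 ('e'): window [5,8] length 4
  Position 9 ('b'): window [5,9] length 5
  Position 10 ('d'): window [5,10] length 6 -- new best
  Position 11 ('d'): repeat (last at 10), move window start to 11
  Position 11 ('d'): window [11,11] length 1
Longest substring with no repeats: "hafebd" with length 6

6


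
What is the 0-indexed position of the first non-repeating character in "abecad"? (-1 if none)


Input: abecad
Character frequencies:
  'a': 2
  'b': 1
  'c': 1
  'd': 1
  'e': 1
Scanning left to right for freq == 1:
  Position 0 ('a'): freq=2, skip
  Position 1 ('b'): unique! => answer = 1

1


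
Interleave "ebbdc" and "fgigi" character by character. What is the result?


Interleaving "ebbdc" and "fgigi":
  Position 0: 'e' from first, 'f' from second => "ef"
  Position 1: 'b' from first, 'g' from second => "bg"
  Position 2: 'b' from first, 'i' from second => "bi"
  Position 3: 'd' from first, 'g' from second => "dg"
  Position 4: 'c' from first, 'i' from second => "ci"
Result: efbgbidgci

efbgbidgci


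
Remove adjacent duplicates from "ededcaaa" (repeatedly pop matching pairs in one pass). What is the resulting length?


Input: ededcaaa
Stack-based adjacent duplicate removal:
  Read 'e': push. Stack: e
  Read 'd': push. Stack: ed
  Read 'e': push. Stack: ede
  Read 'd': push. Stack: eded
  Read 'c': push. Stack: ededc
  Read 'a': push. Stack: ededca
  Read 'a': matches stack top 'a' => pop. Stack: ededc
  Read 'a': push. Stack: ededca
Final stack: "ededca" (length 6)

6


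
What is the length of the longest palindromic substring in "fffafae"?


Input: "fffafae"
Checking substrings for palindromes:
  [0:3] "fff" (len 3) => palindrome
  [2:5] "faf" (len 3) => palindrome
  [3:6] "afa" (len 3) => palindrome
  [0:2] "ff" (len 2) => palindrome
  [1:3] "ff" (len 2) => palindrome
Longest palindromic substring: "fff" with length 3

3


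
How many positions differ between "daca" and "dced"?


Comparing "daca" and "dced" position by position:
  Position 0: 'd' vs 'd' => same
  Position 1: 'a' vs 'c' => DIFFER
  Position 2: 'c' vs 'e' => DIFFER
  Position 3: 'a' vs 'd' => DIFFER
Positions that differ: 3

3


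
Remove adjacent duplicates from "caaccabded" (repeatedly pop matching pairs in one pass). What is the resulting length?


Input: caaccabded
Stack-based adjacent duplicate removal:
  Read 'c': push. Stack: c
  Read 'a': push. Stack: ca
  Read 'a': matches stack top 'a' => pop. Stack: c
  Read 'c': matches stack top 'c' => pop. Stack: (empty)
  Read 'c': push. Stack: c
  Read 'a': push. Stack: ca
  Read 'b': push. Stack: cab
  Read 'd': push. Stack: cabd
  Read 'e': push. Stack: cabde
  Read 'd': push. Stack: cabded
Final stack: "cabded" (length 6)

6


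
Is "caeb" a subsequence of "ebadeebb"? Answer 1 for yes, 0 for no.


Check if "caeb" is a subsequence of "ebadeebb"
Greedy scan:
  Position 0 ('e'): no match needed
  Position 1 ('b'): no match needed
  Position 2 ('a'): no match needed
  Position 3 ('d'): no match needed
  Position 4 ('e'): no match needed
  Position 5 ('e'): no match needed
  Position 6 ('b'): no match needed
  Position 7 ('b'): no match needed
Only matched 0/4 characters => not a subsequence

0


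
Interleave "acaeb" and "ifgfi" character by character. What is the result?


Interleaving "acaeb" and "ifgfi":
  Position 0: 'a' from first, 'i' from second => "ai"
  Position 1: 'c' from first, 'f' from second => "cf"
  Position 2: 'a' from first, 'g' from second => "ag"
  Position 3: 'e' from first, 'f' from second => "ef"
  Position 4: 'b' from first, 'i' from second => "bi"
Result: aicfagefbi

aicfagefbi


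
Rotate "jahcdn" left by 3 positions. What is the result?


Input: "jahcdn", rotate left by 3
First 3 characters: "jah"
Remaining characters: "cdn"
Concatenate remaining + first: "cdn" + "jah" = "cdnjah"

cdnjah


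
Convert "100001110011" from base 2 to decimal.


Input: "100001110011" in base 2
Positional expansion:
  Digit '1' (value 1) x 2^11 = 2048
  Digit '0' (value 0) x 2^10 = 0
  Digit '0' (value 0) x 2^9 = 0
  Digit '0' (value 0) x 2^8 = 0
  Digit '0' (value 0) x 2^7 = 0
  Digit '1' (value 1) x 2^6 = 64
  Digit '1' (value 1) x 2^5 = 32
  Digit '1' (value 1) x 2^4 = 16
  Digit '0' (value 0) x 2^3 = 0
  Digit '0' (value 0) x 2^2 = 0
  Digit '1' (value 1) x 2^1 = 2
  Digit '1' (value 1) x 2^0 = 1
Sum = 2163

2163


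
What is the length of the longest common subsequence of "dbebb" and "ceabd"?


LCS of "dbebb" and "ceabd"
DP table:
           c    e    a    b    d
      0    0    0    0    0    0
  d   0    0    0    0    0    1
  b   0    0    0    0    1    1
  e   0    0    1    1    1    1
  b   0    0    1    1    2    2
  b   0    0    1    1    2    2
LCS length = dp[5][5] = 2

2


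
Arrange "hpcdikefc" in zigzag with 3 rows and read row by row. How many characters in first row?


Zigzag "hpcdikefc" into 3 rows:
Placing characters:
  'h' => row 0
  'p' => row 1
  'c' => row 2
  'd' => row 1
  'i' => row 0
  'k' => row 1
  'e' => row 2
  'f' => row 1
  'c' => row 0
Rows:
  Row 0: "hic"
  Row 1: "pdkf"
  Row 2: "ce"
First row length: 3

3


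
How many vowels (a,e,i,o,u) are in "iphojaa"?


Input: iphojaa
Checking each character:
  'i' at position 0: vowel (running total: 1)
  'p' at position 1: consonant
  'h' at position 2: consonant
  'o' at position 3: vowel (running total: 2)
  'j' at position 4: consonant
  'a' at position 5: vowel (running total: 3)
  'a' at position 6: vowel (running total: 4)
Total vowels: 4

4


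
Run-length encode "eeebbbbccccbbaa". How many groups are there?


Input: eeebbbbccccbbaa
Scanning for consecutive runs:
  Group 1: 'e' x 3 (positions 0-2)
  Group 2: 'b' x 4 (positions 3-6)
  Group 3: 'c' x 4 (positions 7-10)
  Group 4: 'b' x 2 (positions 11-12)
  Group 5: 'a' x 2 (positions 13-14)
Total groups: 5

5


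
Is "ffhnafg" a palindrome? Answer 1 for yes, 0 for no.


Input: ffhnafg
Reversed: gfanhff
  Compare pos 0 ('f') with pos 6 ('g'): MISMATCH
  Compare pos 1 ('f') with pos 5 ('f'): match
  Compare pos 2 ('h') with pos 4 ('a'): MISMATCH
Result: not a palindrome

0


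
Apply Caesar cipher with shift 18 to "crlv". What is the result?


Caesar cipher: shift "crlv" by 18
  'c' (pos 2) + 18 = pos 20 = 'u'
  'r' (pos 17) + 18 = pos 9 = 'j'
  'l' (pos 11) + 18 = pos 3 = 'd'
  'v' (pos 21) + 18 = pos 13 = 'n'
Result: ujdn

ujdn


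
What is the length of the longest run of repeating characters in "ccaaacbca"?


Input: "ccaaacbca"
Scanning for longest run:
  Position 1 ('c'): continues run of 'c', length=2
  Position 2 ('a'): new char, reset run to 1
  Position 3 ('a'): continues run of 'a', length=2
  Position 4 ('a'): continues run of 'a', length=3
  Position 5 ('c'): new char, reset run to 1
  Position 6 ('b'): new char, reset run to 1
  Position 7 ('c'): new char, reset run to 1
  Position 8 ('a'): new char, reset run to 1
Longest run: 'a' with length 3

3


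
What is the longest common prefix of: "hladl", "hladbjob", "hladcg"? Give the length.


Words: hladl, hladbjob, hladcg
  Position 0: all 'h' => match
  Position 1: all 'l' => match
  Position 2: all 'a' => match
  Position 3: all 'd' => match
  Position 4: ('l', 'b', 'c') => mismatch, stop
LCP = "hlad" (length 4)

4


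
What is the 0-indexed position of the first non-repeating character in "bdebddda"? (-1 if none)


Input: bdebddda
Character frequencies:
  'a': 1
  'b': 2
  'd': 4
  'e': 1
Scanning left to right for freq == 1:
  Position 0 ('b'): freq=2, skip
  Position 1 ('d'): freq=4, skip
  Position 2 ('e'): unique! => answer = 2

2


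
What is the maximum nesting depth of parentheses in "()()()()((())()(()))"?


Input: "()()()()((())()(()))"
Tracking depth:
  Position 0 '(': depth becomes 1
  Position 1 ')': depth becomes 0
  Position 2 '(': depth becomes 1
  Position 3 ')': depth becomes 0
  Position 4 '(': depth becomes 1
  Position 5 ')': depth becomes 0
  Position 6 '(': depth becomes 1
  Position 7 ')': depth becomes 0
  Position 8 '(': depth becomes 1
  Position 9 '(': depth becomes 2
  Position 10 '(': depth becomes 3
  Position 11 ')': depth becomes 2
  Position 12 ')': depth becomes 1
  Position 13 '(': depth becomes 2
  Position 14 ')': depth becomes 1
  Position 15 '(': depth becomes 2
  Position 16 '(': depth becomes 3
  Position 17 ')': depth becomes 2
  Position 18 ')': depth becomes 1
  Position 19 ')': depth becomes 0
Maximum depth reached: 3

3


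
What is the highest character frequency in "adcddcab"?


Input: adcddcab
Character counts:
  'a': 2
  'b': 1
  'c': 2
  'd': 3
Maximum frequency: 3

3


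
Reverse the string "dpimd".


Input: dpimd
Reading characters right to left:
  Position 4: 'd'
  Position 3: 'm'
  Position 2: 'i'
  Position 1: 'p'
  Position 0: 'd'
Reversed: dmipd

dmipd


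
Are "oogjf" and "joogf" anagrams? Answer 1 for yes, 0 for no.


Strings: "oogjf", "joogf"
Sorted first:  fgjoo
Sorted second: fgjoo
Sorted forms match => anagrams

1


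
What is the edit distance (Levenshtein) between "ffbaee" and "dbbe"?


Computing edit distance: "ffbaee" -> "dbbe"
DP table:
           d    b    b    e
      0    1    2    3    4
  f   1    1    2    3    4
  f   2    2    2    3    4
  b   3    3    2    2    3
  a   4    4    3    3    3
  e   5    5    4    4    3
  e   6    6    5    5    4
Edit distance = dp[6][4] = 4

4


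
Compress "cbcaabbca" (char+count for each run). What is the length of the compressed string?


Input: cbcaabbca
Runs:
  'c' x 1 => "c1"
  'b' x 1 => "b1"
  'c' x 1 => "c1"
  'a' x 2 => "a2"
  'b' x 2 => "b2"
  'c' x 1 => "c1"
  'a' x 1 => "a1"
Compressed: "c1b1c1a2b2c1a1"
Compressed length: 14

14


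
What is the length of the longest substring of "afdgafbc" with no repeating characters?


Input: "afdgafbc"
Sliding window (track last position of each char):
  Position 0 ('a'): window [0,0] length 1 -- new best
  Position 1 ('f'): window [0,1] length 2 -- new best
  Position 2 ('d'): window [0,2] length 3 -- new best
  Position 3 ('g'): window [0,3] length 4 -- new best
  Position 4 ('a'): repeat (last at 0), move window start to 1
  Position 4 ('a'): window [1,4] length 4
  Position 5 ('f'): repeat (last at 1), move window start to 2
  Position 5 ('f'): window [2,5] length 4
  Position 6 ('b'): window [2,6] length 5 -- new best
  Position 7 ('c'): window [2,7] length 6 -- new best
Longest substring with no repeats: "dgafbc" with length 6

6


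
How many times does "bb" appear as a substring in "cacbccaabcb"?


Searching for "bb" in "cacbccaabcb"
Scanning each position:
  Position 0: "ca" => no
  Position 1: "ac" => no
  Position 2: "cb" => no
  Position 3: "bc" => no
  Position 4: "cc" => no
  Position 5: "ca" => no
  Position 6: "aa" => no
  Position 7: "ab" => no
  Position 8: "bc" => no
  Position 9: "cb" => no
Total occurrences: 0

0


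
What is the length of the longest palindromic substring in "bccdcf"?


Input: "bccdcf"
Checking substrings for palindromes:
  [2:5] "cdc" (len 3) => palindrome
  [1:3] "cc" (len 2) => palindrome
Longest palindromic substring: "cdc" with length 3

3


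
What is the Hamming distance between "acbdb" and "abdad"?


Comparing "acbdb" and "abdad" position by position:
  Position 0: 'a' vs 'a' => same
  Position 1: 'c' vs 'b' => differ
  Position 2: 'b' vs 'd' => differ
  Position 3: 'd' vs 'a' => differ
  Position 4: 'b' vs 'd' => differ
Total differences (Hamming distance): 4

4


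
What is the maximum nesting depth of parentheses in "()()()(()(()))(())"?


Input: "()()()(()(()))(())"
Tracking depth:
  Position 0 '(': depth becomes 1
  Position 1 ')': depth becomes 0
  Position 2 '(': depth becomes 1
  Position 3 ')': depth becomes 0
  Position 4 '(': depth becomes 1
  Position 5 ')': depth becomes 0
  Position 6 '(': depth becomes 1
  Position 7 '(': depth becomes 2
  Position 8 ')': depth becomes 1
  Position 9 '(': depth becomes 2
  Position 10 '(': depth becomes 3
  Position 11 ')': depth becomes 2
  Position 12 ')': depth becomes 1
  Position 13 ')': depth becomes 0
  Position 14 '(': depth becomes 1
  Position 15 '(': depth becomes 2
  Position 16 ')': depth becomes 1
  Position 17 ')': depth becomes 0
Maximum depth reached: 3

3


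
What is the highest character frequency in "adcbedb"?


Input: adcbedb
Character counts:
  'a': 1
  'b': 2
  'c': 1
  'd': 2
  'e': 1
Maximum frequency: 2

2


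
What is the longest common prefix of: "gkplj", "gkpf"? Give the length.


Words: gkplj, gkpf
  Position 0: all 'g' => match
  Position 1: all 'k' => match
  Position 2: all 'p' => match
  Position 3: ('l', 'f') => mismatch, stop
LCP = "gkp" (length 3)

3


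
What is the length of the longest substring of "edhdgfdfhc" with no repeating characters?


Input: "edhdgfdfhc"
Sliding window (track last position of each char):
  Position 0 ('e'): window [0,0] length 1 -- new best
  Position 1 ('d'): window [0,1] length 2 -- new best
  Position 2 ('h'): window [0,2] length 3 -- new best
  Position 3 ('d'): repeat (last at 1), move window start to 2
  Position 3 ('d'): window [2,3] length 2
  Position 4 ('g'): window [2,4] length 3
  Position 5 ('f'): window [2,5] length 4 -- new best
  Position 6 ('d'): repeat (last at 3), move window start to 4
  Position 6 ('d'): window [4,6] length 3
  Position 7 ('f'): repeat (last at 5), move window start to 6
  Position 7 ('f'): window [6,7] length 2
  Position 8 ('h'): window [6,8] length 3
  Position 9 ('c'): window [6,9] length 4
Longest substring with no repeats: "hdgf" with length 4

4


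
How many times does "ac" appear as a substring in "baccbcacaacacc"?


Searching for "ac" in "baccbcacaacacc"
Scanning each position:
  Position 0: "ba" => no
  Position 1: "ac" => MATCH
  Position 2: "cc" => no
  Position 3: "cb" => no
  Position 4: "bc" => no
  Position 5: "ca" => no
  Position 6: "ac" => MATCH
  Position 7: "ca" => no
  Position 8: "aa" => no
  Position 9: "ac" => MATCH
  Position 10: "ca" => no
  Position 11: "ac" => MATCH
  Position 12: "cc" => no
Total occurrences: 4

4


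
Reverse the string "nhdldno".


Input: nhdldno
Reading characters right to left:
  Position 6: 'o'
  Position 5: 'n'
  Position 4: 'd'
  Position 3: 'l'
  Position 2: 'd'
  Position 1: 'h'
  Position 0: 'n'
Reversed: ondldhn

ondldhn


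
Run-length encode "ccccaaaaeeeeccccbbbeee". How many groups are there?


Input: ccccaaaaeeeeccccbbbeee
Scanning for consecutive runs:
  Group 1: 'c' x 4 (positions 0-3)
  Group 2: 'a' x 4 (positions 4-7)
  Group 3: 'e' x 4 (positions 8-11)
  Group 4: 'c' x 4 (positions 12-15)
  Group 5: 'b' x 3 (positions 16-18)
  Group 6: 'e' x 3 (positions 19-21)
Total groups: 6

6


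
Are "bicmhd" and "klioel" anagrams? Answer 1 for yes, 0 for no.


Strings: "bicmhd", "klioel"
Sorted first:  bcdhim
Sorted second: eikllo
Differ at position 0: 'b' vs 'e' => not anagrams

0


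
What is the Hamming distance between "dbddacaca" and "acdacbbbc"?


Comparing "dbddacaca" and "acdacbbbc" position by position:
  Position 0: 'd' vs 'a' => differ
  Position 1: 'b' vs 'c' => differ
  Position 2: 'd' vs 'd' => same
  Position 3: 'd' vs 'a' => differ
  Position 4: 'a' vs 'c' => differ
  Position 5: 'c' vs 'b' => differ
  Position 6: 'a' vs 'b' => differ
  Position 7: 'c' vs 'b' => differ
  Position 8: 'a' vs 'c' => differ
Total differences (Hamming distance): 8

8


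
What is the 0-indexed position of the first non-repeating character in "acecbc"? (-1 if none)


Input: acecbc
Character frequencies:
  'a': 1
  'b': 1
  'c': 3
  'e': 1
Scanning left to right for freq == 1:
  Position 0 ('a'): unique! => answer = 0

0


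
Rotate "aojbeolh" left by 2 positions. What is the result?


Input: "aojbeolh", rotate left by 2
First 2 characters: "ao"
Remaining characters: "jbeolh"
Concatenate remaining + first: "jbeolh" + "ao" = "jbeolhao"

jbeolhao


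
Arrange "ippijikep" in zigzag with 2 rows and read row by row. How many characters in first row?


Zigzag "ippijikep" into 2 rows:
Placing characters:
  'i' => row 0
  'p' => row 1
  'p' => row 0
  'i' => row 1
  'j' => row 0
  'i' => row 1
  'k' => row 0
  'e' => row 1
  'p' => row 0
Rows:
  Row 0: "ipjkp"
  Row 1: "piie"
First row length: 5

5


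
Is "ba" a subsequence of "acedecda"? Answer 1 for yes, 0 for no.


Check if "ba" is a subsequence of "acedecda"
Greedy scan:
  Position 0 ('a'): no match needed
  Position 1 ('c'): no match needed
  Position 2 ('e'): no match needed
  Position 3 ('d'): no match needed
  Position 4 ('e'): no match needed
  Position 5 ('c'): no match needed
  Position 6 ('d'): no match needed
  Position 7 ('a'): no match needed
Only matched 0/2 characters => not a subsequence

0


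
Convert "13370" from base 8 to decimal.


Input: "13370" in base 8
Positional expansion:
  Digit '1' (value 1) x 8^4 = 4096
  Digit '3' (value 3) x 8^3 = 1536
  Digit '3' (value 3) x 8^2 = 192
  Digit '7' (value 7) x 8^1 = 56
  Digit '0' (value 0) x 8^0 = 0
Sum = 5880

5880


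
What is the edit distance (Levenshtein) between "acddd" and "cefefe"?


Computing edit distance: "acddd" -> "cefefe"
DP table:
           c    e    f    e    f    e
      0    1    2    3    4    5    6
  a   1    1    2    3    4    5    6
  c   2    1    2    3    4    5    6
  d   3    2    2    3    4    5    6
  d   4    3    3    3    4    5    6
  d   5    4    4    4    4    5    6
Edit distance = dp[5][6] = 6

6


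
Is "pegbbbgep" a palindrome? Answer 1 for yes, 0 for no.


Input: pegbbbgep
Reversed: pegbbbgep
  Compare pos 0 ('p') with pos 8 ('p'): match
  Compare pos 1 ('e') with pos 7 ('e'): match
  Compare pos 2 ('g') with pos 6 ('g'): match
  Compare pos 3 ('b') with pos 5 ('b'): match
Result: palindrome

1


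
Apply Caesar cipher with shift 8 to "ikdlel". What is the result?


Caesar cipher: shift "ikdlel" by 8
  'i' (pos 8) + 8 = pos 16 = 'q'
  'k' (pos 10) + 8 = pos 18 = 's'
  'd' (pos 3) + 8 = pos 11 = 'l'
  'l' (pos 11) + 8 = pos 19 = 't'
  'e' (pos 4) + 8 = pos 12 = 'm'
  'l' (pos 11) + 8 = pos 19 = 't'
Result: qsltmt

qsltmt


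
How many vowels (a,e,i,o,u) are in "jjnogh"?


Input: jjnogh
Checking each character:
  'j' at position 0: consonant
  'j' at position 1: consonant
  'n' at position 2: consonant
  'o' at position 3: vowel (running total: 1)
  'g' at position 4: consonant
  'h' at position 5: consonant
Total vowels: 1

1


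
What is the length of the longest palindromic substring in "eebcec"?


Input: "eebcec"
Checking substrings for palindromes:
  [3:6] "cec" (len 3) => palindrome
  [0:2] "ee" (len 2) => palindrome
Longest palindromic substring: "cec" with length 3

3


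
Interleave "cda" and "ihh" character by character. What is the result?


Interleaving "cda" and "ihh":
  Position 0: 'c' from first, 'i' from second => "ci"
  Position 1: 'd' from first, 'h' from second => "dh"
  Position 2: 'a' from first, 'h' from second => "ah"
Result: cidhah

cidhah


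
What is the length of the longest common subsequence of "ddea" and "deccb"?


LCS of "ddea" and "deccb"
DP table:
           d    e    c    c    b
      0    0    0    0    0    0
  d   0    1    1    1    1    1
  d   0    1    1    1    1    1
  e   0    1    2    2    2    2
  a   0    1    2    2    2    2
LCS length = dp[4][5] = 2

2


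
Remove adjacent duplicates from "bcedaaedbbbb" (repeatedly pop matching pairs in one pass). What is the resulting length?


Input: bcedaaedbbbb
Stack-based adjacent duplicate removal:
  Read 'b': push. Stack: b
  Read 'c': push. Stack: bc
  Read 'e': push. Stack: bce
  Read 'd': push. Stack: bced
  Read 'a': push. Stack: bceda
  Read 'a': matches stack top 'a' => pop. Stack: bced
  Read 'e': push. Stack: bcede
  Read 'd': push. Stack: bceded
  Read 'b': push. Stack: bcededb
  Read 'b': matches stack top 'b' => pop. Stack: bceded
  Read 'b': push. Stack: bcededb
  Read 'b': matches stack top 'b' => pop. Stack: bceded
Final stack: "bceded" (length 6)

6


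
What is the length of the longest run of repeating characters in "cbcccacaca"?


Input: "cbcccacaca"
Scanning for longest run:
  Position 1 ('b'): new char, reset run to 1
  Position 2 ('c'): new char, reset run to 1
  Position 3 ('c'): continues run of 'c', length=2
  Position 4 ('c'): continues run of 'c', length=3
  Position 5 ('a'): new char, reset run to 1
  Position 6 ('c'): new char, reset run to 1
  Position 7 ('a'): new char, reset run to 1
  Position 8 ('c'): new char, reset run to 1
  Position 9 ('a'): new char, reset run to 1
Longest run: 'c' with length 3

3


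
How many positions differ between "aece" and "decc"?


Comparing "aece" and "decc" position by position:
  Position 0: 'a' vs 'd' => DIFFER
  Position 1: 'e' vs 'e' => same
  Position 2: 'c' vs 'c' => same
  Position 3: 'e' vs 'c' => DIFFER
Positions that differ: 2

2


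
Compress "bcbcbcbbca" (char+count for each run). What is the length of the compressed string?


Input: bcbcbcbbca
Runs:
  'b' x 1 => "b1"
  'c' x 1 => "c1"
  'b' x 1 => "b1"
  'c' x 1 => "c1"
  'b' x 1 => "b1"
  'c' x 1 => "c1"
  'b' x 2 => "b2"
  'c' x 1 => "c1"
  'a' x 1 => "a1"
Compressed: "b1c1b1c1b1c1b2c1a1"
Compressed length: 18

18


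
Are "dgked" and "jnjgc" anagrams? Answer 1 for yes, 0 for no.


Strings: "dgked", "jnjgc"
Sorted first:  ddegk
Sorted second: cgjjn
Differ at position 0: 'd' vs 'c' => not anagrams

0


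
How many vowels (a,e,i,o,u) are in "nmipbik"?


Input: nmipbik
Checking each character:
  'n' at position 0: consonant
  'm' at position 1: consonant
  'i' at position 2: vowel (running total: 1)
  'p' at position 3: consonant
  'b' at position 4: consonant
  'i' at position 5: vowel (running total: 2)
  'k' at position 6: consonant
Total vowels: 2

2


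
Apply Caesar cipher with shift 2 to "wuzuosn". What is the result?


Caesar cipher: shift "wuzuosn" by 2
  'w' (pos 22) + 2 = pos 24 = 'y'
  'u' (pos 20) + 2 = pos 22 = 'w'
  'z' (pos 25) + 2 = pos 1 = 'b'
  'u' (pos 20) + 2 = pos 22 = 'w'
  'o' (pos 14) + 2 = pos 16 = 'q'
  's' (pos 18) + 2 = pos 20 = 'u'
  'n' (pos 13) + 2 = pos 15 = 'p'
Result: ywbwqup

ywbwqup


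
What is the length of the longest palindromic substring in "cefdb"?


Input: "cefdb"
Checking substrings for palindromes:
  No multi-char palindromic substrings found
Longest palindromic substring: "c" with length 1

1


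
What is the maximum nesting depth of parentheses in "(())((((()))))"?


Input: "(())((((()))))"
Tracking depth:
  Position 0 '(': depth becomes 1
  Position 1 '(': depth becomes 2
  Position 2 ')': depth becomes 1
  Position 3 ')': depth becomes 0
  Position 4 '(': depth becomes 1
  Position 5 '(': depth becomes 2
  Position 6 '(': depth becomes 3
  Position 7 '(': depth becomes 4
  Position 8 '(': depth becomes 5
  Position 9 ')': depth becomes 4
  Position 10 ')': depth becomes 3
  Position 11 ')': depth becomes 2
  Position 12 ')': depth becomes 1
  Position 13 ')': depth becomes 0
Maximum depth reached: 5

5


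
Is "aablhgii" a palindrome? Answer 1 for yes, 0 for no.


Input: aablhgii
Reversed: iighlbaa
  Compare pos 0 ('a') with pos 7 ('i'): MISMATCH
  Compare pos 1 ('a') with pos 6 ('i'): MISMATCH
  Compare pos 2 ('b') with pos 5 ('g'): MISMATCH
  Compare pos 3 ('l') with pos 4 ('h'): MISMATCH
Result: not a palindrome

0


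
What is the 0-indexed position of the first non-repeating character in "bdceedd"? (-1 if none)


Input: bdceedd
Character frequencies:
  'b': 1
  'c': 1
  'd': 3
  'e': 2
Scanning left to right for freq == 1:
  Position 0 ('b'): unique! => answer = 0

0


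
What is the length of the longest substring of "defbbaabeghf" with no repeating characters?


Input: "defbbaabeghf"
Sliding window (track last position of each char):
  Position 0 ('d'): window [0,0] length 1 -- new best
  Position 1 ('e'): window [0,1] length 2 -- new best
  Position 2 ('f'): window [0,2] length 3 -- new best
  Position 3 ('b'): window [0,3] length 4 -- new best
  Position 4 ('b'): repeat (last at 3), move window start to 4
  Position 4 ('b'): window [4,4] length 1
  Position 5 ('a'): window [4,5] length 2
  Position 6 ('a'): repeat (last at 5), move window start to 6
  Position 6 ('a'): window [6,6] length 1
  Position 7 ('b'): window [6,7] length 2
  Position 8 ('e'): window [6,8] length 3
  Position 9 ('g'): window [6,9] length 4
  Position 10 ('h'): window [6,10] length 5 -- new best
  Position 11 ('f'): window [6,11] length 6 -- new best
Longest substring with no repeats: "abeghf" with length 6

6


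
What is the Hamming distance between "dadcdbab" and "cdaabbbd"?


Comparing "dadcdbab" and "cdaabbbd" position by position:
  Position 0: 'd' vs 'c' => differ
  Position 1: 'a' vs 'd' => differ
  Position 2: 'd' vs 'a' => differ
  Position 3: 'c' vs 'a' => differ
  Position 4: 'd' vs 'b' => differ
  Position 5: 'b' vs 'b' => same
  Position 6: 'a' vs 'b' => differ
  Position 7: 'b' vs 'd' => differ
Total differences (Hamming distance): 7

7


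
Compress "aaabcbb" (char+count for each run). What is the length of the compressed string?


Input: aaabcbb
Runs:
  'a' x 3 => "a3"
  'b' x 1 => "b1"
  'c' x 1 => "c1"
  'b' x 2 => "b2"
Compressed: "a3b1c1b2"
Compressed length: 8

8


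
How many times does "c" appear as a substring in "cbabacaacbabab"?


Searching for "c" in "cbabacaacbabab"
Scanning each position:
  Position 0: "c" => MATCH
  Position 1: "b" => no
  Position 2: "a" => no
  Position 3: "b" => no
  Position 4: "a" => no
  Position 5: "c" => MATCH
  Position 6: "a" => no
  Position 7: "a" => no
  Position 8: "c" => MATCH
  Position 9: "b" => no
  Position 10: "a" => no
  Position 11: "b" => no
  Position 12: "a" => no
  Position 13: "b" => no
Total occurrences: 3

3


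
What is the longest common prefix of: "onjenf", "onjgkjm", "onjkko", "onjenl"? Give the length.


Words: onjenf, onjgkjm, onjkko, onjenl
  Position 0: all 'o' => match
  Position 1: all 'n' => match
  Position 2: all 'j' => match
  Position 3: ('e', 'g', 'k', 'e') => mismatch, stop
LCP = "onj" (length 3)

3


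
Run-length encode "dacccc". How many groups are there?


Input: dacccc
Scanning for consecutive runs:
  Group 1: 'd' x 1 (positions 0-0)
  Group 2: 'a' x 1 (positions 1-1)
  Group 3: 'c' x 4 (positions 2-5)
Total groups: 3

3


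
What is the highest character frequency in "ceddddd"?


Input: ceddddd
Character counts:
  'c': 1
  'd': 5
  'e': 1
Maximum frequency: 5

5


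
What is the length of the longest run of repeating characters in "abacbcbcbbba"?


Input: "abacbcbcbbba"
Scanning for longest run:
  Position 1 ('b'): new char, reset run to 1
  Position 2 ('a'): new char, reset run to 1
  Position 3 ('c'): new char, reset run to 1
  Position 4 ('b'): new char, reset run to 1
  Position 5 ('c'): new char, reset run to 1
  Position 6 ('b'): new char, reset run to 1
  Position 7 ('c'): new char, reset run to 1
  Position 8 ('b'): new char, reset run to 1
  Position 9 ('b'): continues run of 'b', length=2
  Position 10 ('b'): continues run of 'b', length=3
  Position 11 ('a'): new char, reset run to 1
Longest run: 'b' with length 3

3


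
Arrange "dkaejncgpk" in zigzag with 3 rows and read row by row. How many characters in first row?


Zigzag "dkaejncgpk" into 3 rows:
Placing characters:
  'd' => row 0
  'k' => row 1
  'a' => row 2
  'e' => row 1
  'j' => row 0
  'n' => row 1
  'c' => row 2
  'g' => row 1
  'p' => row 0
  'k' => row 1
Rows:
  Row 0: "djp"
  Row 1: "kengk"
  Row 2: "ac"
First row length: 3

3


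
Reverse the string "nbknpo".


Input: nbknpo
Reading characters right to left:
  Position 5: 'o'
  Position 4: 'p'
  Position 3: 'n'
  Position 2: 'k'
  Position 1: 'b'
  Position 0: 'n'
Reversed: opnkbn

opnkbn


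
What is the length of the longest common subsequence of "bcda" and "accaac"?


LCS of "bcda" and "accaac"
DP table:
           a    c    c    a    a    c
      0    0    0    0    0    0    0
  b   0    0    0    0    0    0    0
  c   0    0    1    1    1    1    1
  d   0    0    1    1    1    1    1
  a   0    1    1    1    2    2    2
LCS length = dp[4][6] = 2

2


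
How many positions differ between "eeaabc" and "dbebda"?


Comparing "eeaabc" and "dbebda" position by position:
  Position 0: 'e' vs 'd' => DIFFER
  Position 1: 'e' vs 'b' => DIFFER
  Position 2: 'a' vs 'e' => DIFFER
  Position 3: 'a' vs 'b' => DIFFER
  Position 4: 'b' vs 'd' => DIFFER
  Position 5: 'c' vs 'a' => DIFFER
Positions that differ: 6

6


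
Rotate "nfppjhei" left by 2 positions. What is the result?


Input: "nfppjhei", rotate left by 2
First 2 characters: "nf"
Remaining characters: "ppjhei"
Concatenate remaining + first: "ppjhei" + "nf" = "ppjheinf"

ppjheinf


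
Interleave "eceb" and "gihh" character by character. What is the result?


Interleaving "eceb" and "gihh":
  Position 0: 'e' from first, 'g' from second => "eg"
  Position 1: 'c' from first, 'i' from second => "ci"
  Position 2: 'e' from first, 'h' from second => "eh"
  Position 3: 'b' from first, 'h' from second => "bh"
Result: egciehbh

egciehbh


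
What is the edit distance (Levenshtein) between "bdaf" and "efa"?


Computing edit distance: "bdaf" -> "efa"
DP table:
           e    f    a
      0    1    2    3
  b   1    1    2    3
  d   2    2    2    3
  a   3    3    3    2
  f   4    4    3    3
Edit distance = dp[4][3] = 3

3


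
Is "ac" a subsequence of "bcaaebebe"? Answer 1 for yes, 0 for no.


Check if "ac" is a subsequence of "bcaaebebe"
Greedy scan:
  Position 0 ('b'): no match needed
  Position 1 ('c'): no match needed
  Position 2 ('a'): matches sub[0] = 'a'
  Position 3 ('a'): no match needed
  Position 4 ('e'): no match needed
  Position 5 ('b'): no match needed
  Position 6 ('e'): no match needed
  Position 7 ('b'): no match needed
  Position 8 ('e'): no match needed
Only matched 1/2 characters => not a subsequence

0


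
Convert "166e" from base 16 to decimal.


Input: "166e" in base 16
Positional expansion:
  Digit '1' (value 1) x 16^3 = 4096
  Digit '6' (value 6) x 16^2 = 1536
  Digit '6' (value 6) x 16^1 = 96
  Digit 'e' (value 14) x 16^0 = 14
Sum = 5742

5742


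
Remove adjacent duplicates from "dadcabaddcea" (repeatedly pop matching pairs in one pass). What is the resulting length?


Input: dadcabaddcea
Stack-based adjacent duplicate removal:
  Read 'd': push. Stack: d
  Read 'a': push. Stack: da
  Read 'd': push. Stack: dad
  Read 'c': push. Stack: dadc
  Read 'a': push. Stack: dadca
  Read 'b': push. Stack: dadcab
  Read 'a': push. Stack: dadcaba
  Read 'd': push. Stack: dadcabad
  Read 'd': matches stack top 'd' => pop. Stack: dadcaba
  Read 'c': push. Stack: dadcabac
  Read 'e': push. Stack: dadcabace
  Read 'a': push. Stack: dadcabacea
Final stack: "dadcabacea" (length 10)

10


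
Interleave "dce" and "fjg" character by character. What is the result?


Interleaving "dce" and "fjg":
  Position 0: 'd' from first, 'f' from second => "df"
  Position 1: 'c' from first, 'j' from second => "cj"
  Position 2: 'e' from first, 'g' from second => "eg"
Result: dfcjeg

dfcjeg


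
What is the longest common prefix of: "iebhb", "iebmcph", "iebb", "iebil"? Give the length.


Words: iebhb, iebmcph, iebb, iebil
  Position 0: all 'i' => match
  Position 1: all 'e' => match
  Position 2: all 'b' => match
  Position 3: ('h', 'm', 'b', 'i') => mismatch, stop
LCP = "ieb" (length 3)

3


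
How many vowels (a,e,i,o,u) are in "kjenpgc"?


Input: kjenpgc
Checking each character:
  'k' at position 0: consonant
  'j' at position 1: consonant
  'e' at position 2: vowel (running total: 1)
  'n' at position 3: consonant
  'p' at position 4: consonant
  'g' at position 5: consonant
  'c' at position 6: consonant
Total vowels: 1

1


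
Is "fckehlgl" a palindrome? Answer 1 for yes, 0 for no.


Input: fckehlgl
Reversed: lglhekcf
  Compare pos 0 ('f') with pos 7 ('l'): MISMATCH
  Compare pos 1 ('c') with pos 6 ('g'): MISMATCH
  Compare pos 2 ('k') with pos 5 ('l'): MISMATCH
  Compare pos 3 ('e') with pos 4 ('h'): MISMATCH
Result: not a palindrome

0


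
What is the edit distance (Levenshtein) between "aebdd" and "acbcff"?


Computing edit distance: "aebdd" -> "acbcff"
DP table:
           a    c    b    c    f    f
      0    1    2    3    4    5    6
  a   1    0    1    2    3    4    5
  e   2    1    1    2    3    4    5
  b   3    2    2    1    2    3    4
  d   4    3    3    2    2    3    4
  d   5    4    4    3    3    3    4
Edit distance = dp[5][6] = 4

4


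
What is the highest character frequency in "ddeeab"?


Input: ddeeab
Character counts:
  'a': 1
  'b': 1
  'd': 2
  'e': 2
Maximum frequency: 2

2


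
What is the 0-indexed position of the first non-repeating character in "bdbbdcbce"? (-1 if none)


Input: bdbbdcbce
Character frequencies:
  'b': 4
  'c': 2
  'd': 2
  'e': 1
Scanning left to right for freq == 1:
  Position 0 ('b'): freq=4, skip
  Position 1 ('d'): freq=2, skip
  Position 2 ('b'): freq=4, skip
  Position 3 ('b'): freq=4, skip
  Position 4 ('d'): freq=2, skip
  Position 5 ('c'): freq=2, skip
  Position 6 ('b'): freq=4, skip
  Position 7 ('c'): freq=2, skip
  Position 8 ('e'): unique! => answer = 8

8


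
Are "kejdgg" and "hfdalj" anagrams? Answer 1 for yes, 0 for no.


Strings: "kejdgg", "hfdalj"
Sorted first:  deggjk
Sorted second: adfhjl
Differ at position 0: 'd' vs 'a' => not anagrams

0


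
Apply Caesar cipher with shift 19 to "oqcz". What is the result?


Caesar cipher: shift "oqcz" by 19
  'o' (pos 14) + 19 = pos 7 = 'h'
  'q' (pos 16) + 19 = pos 9 = 'j'
  'c' (pos 2) + 19 = pos 21 = 'v'
  'z' (pos 25) + 19 = pos 18 = 's'
Result: hjvs

hjvs


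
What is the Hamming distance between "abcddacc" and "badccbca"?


Comparing "abcddacc" and "badccbca" position by position:
  Position 0: 'a' vs 'b' => differ
  Position 1: 'b' vs 'a' => differ
  Position 2: 'c' vs 'd' => differ
  Position 3: 'd' vs 'c' => differ
  Position 4: 'd' vs 'c' => differ
  Position 5: 'a' vs 'b' => differ
  Position 6: 'c' vs 'c' => same
  Position 7: 'c' vs 'a' => differ
Total differences (Hamming distance): 7

7


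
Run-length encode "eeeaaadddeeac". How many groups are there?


Input: eeeaaadddeeac
Scanning for consecutive runs:
  Group 1: 'e' x 3 (positions 0-2)
  Group 2: 'a' x 3 (positions 3-5)
  Group 3: 'd' x 3 (positions 6-8)
  Group 4: 'e' x 2 (positions 9-10)
  Group 5: 'a' x 1 (positions 11-11)
  Group 6: 'c' x 1 (positions 12-12)
Total groups: 6

6


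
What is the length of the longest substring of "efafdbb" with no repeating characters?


Input: "efafdbb"
Sliding window (track last position of each char):
  Position 0 ('e'): window [0,0] length 1 -- new best
  Position 1 ('f'): window [0,1] length 2 -- new best
  Position 2 ('a'): window [0,2] length 3 -- new best
  Position 3 ('f'): repeat (last at 1), move window start to 2
  Position 3 ('f'): window [2,3] length 2
  Position 4 ('d'): window [2,4] length 3
  Position 5 ('b'): window [2,5] length 4 -- new best
  Position 6 ('b'): repeat (last at 5), move window start to 6
  Position 6 ('b'): window [6,6] length 1
Longest substring with no repeats: "afdb" with length 4

4


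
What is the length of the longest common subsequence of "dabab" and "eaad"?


LCS of "dabab" and "eaad"
DP table:
           e    a    a    d
      0    0    0    0    0
  d   0    0    0    0    1
  a   0    0    1    1    1
  b   0    0    1    1    1
  a   0    0    1    2    2
  b   0    0    1    2    2
LCS length = dp[5][4] = 2

2


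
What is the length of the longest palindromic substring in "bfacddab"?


Input: "bfacddab"
Checking substrings for palindromes:
  [4:6] "dd" (len 2) => palindrome
Longest palindromic substring: "dd" with length 2

2


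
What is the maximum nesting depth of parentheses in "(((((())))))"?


Input: "(((((())))))"
Tracking depth:
  Position 0 '(': depth becomes 1
  Position 1 '(': depth becomes 2
  Position 2 '(': depth becomes 3
  Position 3 '(': depth becomes 4
  Position 4 '(': depth becomes 5
  Position 5 '(': depth becomes 6
  Position 6 ')': depth becomes 5
  Position 7 ')': depth becomes 4
  Position 8 ')': depth becomes 3
  Position 9 ')': depth becomes 2
  Position 10 ')': depth becomes 1
  Position 11 ')': depth becomes 0
Maximum depth reached: 6

6


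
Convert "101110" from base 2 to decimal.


Input: "101110" in base 2
Positional expansion:
  Digit '1' (value 1) x 2^5 = 32
  Digit '0' (value 0) x 2^4 = 0
  Digit '1' (value 1) x 2^3 = 8
  Digit '1' (value 1) x 2^2 = 4
  Digit '1' (value 1) x 2^1 = 2
  Digit '0' (value 0) x 2^0 = 0
Sum = 46

46


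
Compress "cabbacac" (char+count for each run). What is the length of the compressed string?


Input: cabbacac
Runs:
  'c' x 1 => "c1"
  'a' x 1 => "a1"
  'b' x 2 => "b2"
  'a' x 1 => "a1"
  'c' x 1 => "c1"
  'a' x 1 => "a1"
  'c' x 1 => "c1"
Compressed: "c1a1b2a1c1a1c1"
Compressed length: 14

14


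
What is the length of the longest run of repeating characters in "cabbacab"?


Input: "cabbacab"
Scanning for longest run:
  Position 1 ('a'): new char, reset run to 1
  Position 2 ('b'): new char, reset run to 1
  Position 3 ('b'): continues run of 'b', length=2
  Position 4 ('a'): new char, reset run to 1
  Position 5 ('c'): new char, reset run to 1
  Position 6 ('a'): new char, reset run to 1
  Position 7 ('b'): new char, reset run to 1
Longest run: 'b' with length 2

2


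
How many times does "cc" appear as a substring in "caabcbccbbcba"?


Searching for "cc" in "caabcbccbbcba"
Scanning each position:
  Position 0: "ca" => no
  Position 1: "aa" => no
  Position 2: "ab" => no
  Position 3: "bc" => no
  Position 4: "cb" => no
  Position 5: "bc" => no
  Position 6: "cc" => MATCH
  Position 7: "cb" => no
  Position 8: "bb" => no
  Position 9: "bc" => no
  Position 10: "cb" => no
  Position 11: "ba" => no
Total occurrences: 1

1


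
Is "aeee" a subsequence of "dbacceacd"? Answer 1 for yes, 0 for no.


Check if "aeee" is a subsequence of "dbacceacd"
Greedy scan:
  Position 0 ('d'): no match needed
  Position 1 ('b'): no match needed
  Position 2 ('a'): matches sub[0] = 'a'
  Position 3 ('c'): no match needed
  Position 4 ('c'): no match needed
  Position 5 ('e'): matches sub[1] = 'e'
  Position 6 ('a'): no match needed
  Position 7 ('c'): no match needed
  Position 8 ('d'): no match needed
Only matched 2/4 characters => not a subsequence

0


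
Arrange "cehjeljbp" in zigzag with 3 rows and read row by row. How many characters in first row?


Zigzag "cehjeljbp" into 3 rows:
Placing characters:
  'c' => row 0
  'e' => row 1
  'h' => row 2
  'j' => row 1
  'e' => row 0
  'l' => row 1
  'j' => row 2
  'b' => row 1
  'p' => row 0
Rows:
  Row 0: "cep"
  Row 1: "ejlb"
  Row 2: "hj"
First row length: 3

3


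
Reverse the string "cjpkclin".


Input: cjpkclin
Reading characters right to left:
  Position 7: 'n'
  Position 6: 'i'
  Position 5: 'l'
  Position 4: 'c'
  Position 3: 'k'
  Position 2: 'p'
  Position 1: 'j'
  Position 0: 'c'
Reversed: nilckpjc

nilckpjc


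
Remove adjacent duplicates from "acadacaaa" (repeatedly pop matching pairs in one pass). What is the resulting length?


Input: acadacaaa
Stack-based adjacent duplicate removal:
  Read 'a': push. Stack: a
  Read 'c': push. Stack: ac
  Read 'a': push. Stack: aca
  Read 'd': push. Stack: acad
  Read 'a': push. Stack: acada
  Read 'c': push. Stack: acadac
  Read 'a': push. Stack: acadaca
  Read 'a': matches stack top 'a' => pop. Stack: acadac
  Read 'a': push. Stack: acadaca
Final stack: "acadaca" (length 7)

7
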